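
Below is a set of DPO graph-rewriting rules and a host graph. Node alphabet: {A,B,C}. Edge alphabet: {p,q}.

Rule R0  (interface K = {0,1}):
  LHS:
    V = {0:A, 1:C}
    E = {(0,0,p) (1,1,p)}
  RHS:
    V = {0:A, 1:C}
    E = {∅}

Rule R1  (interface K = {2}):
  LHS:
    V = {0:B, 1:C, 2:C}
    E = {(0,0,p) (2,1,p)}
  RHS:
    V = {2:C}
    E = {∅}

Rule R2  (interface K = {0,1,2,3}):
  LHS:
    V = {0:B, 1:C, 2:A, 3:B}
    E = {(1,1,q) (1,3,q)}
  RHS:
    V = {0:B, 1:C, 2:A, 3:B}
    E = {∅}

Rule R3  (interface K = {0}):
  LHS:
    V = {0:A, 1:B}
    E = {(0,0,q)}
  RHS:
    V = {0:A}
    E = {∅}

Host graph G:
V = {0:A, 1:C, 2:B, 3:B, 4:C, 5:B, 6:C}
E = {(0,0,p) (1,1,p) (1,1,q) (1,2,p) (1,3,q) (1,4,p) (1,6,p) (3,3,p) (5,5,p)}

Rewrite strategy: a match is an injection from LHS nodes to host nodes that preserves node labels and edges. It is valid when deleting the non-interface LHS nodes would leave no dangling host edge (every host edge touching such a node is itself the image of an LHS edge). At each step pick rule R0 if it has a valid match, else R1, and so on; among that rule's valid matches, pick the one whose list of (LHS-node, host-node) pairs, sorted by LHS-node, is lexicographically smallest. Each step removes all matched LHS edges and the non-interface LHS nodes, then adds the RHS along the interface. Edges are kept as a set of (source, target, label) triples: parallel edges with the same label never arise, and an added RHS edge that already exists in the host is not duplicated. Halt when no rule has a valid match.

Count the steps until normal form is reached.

start.  V:7 E:9  edges: 0-p->0 1-p->1 1-q->1 1-p->2 1-q->3 1-p->4 1-p->6 3-p->3 5-p->5
1. fire R0 via {0↦0, 1↦1}  →  V:7 E:7  edges: 1-q->1 1-p->2 1-q->3 1-p->4 1-p->6 3-p->3 5-p->5
2. fire R1 via {0↦5, 1↦4, 2↦1}  →  V:5 E:5  edges: 1-q->1 1-p->2 1-q->3 1-p->6 3-p->3
3. fire R2 via {0↦2, 1↦1, 2↦0, 3↦3}  →  V:5 E:3  edges: 1-p->2 1-p->6 3-p->3
4. fire R1 via {0↦3, 1↦6, 2↦1}  →  V:3 E:1  edges: 1-p->2
normal form: no rule applies after step 4

Answer: 4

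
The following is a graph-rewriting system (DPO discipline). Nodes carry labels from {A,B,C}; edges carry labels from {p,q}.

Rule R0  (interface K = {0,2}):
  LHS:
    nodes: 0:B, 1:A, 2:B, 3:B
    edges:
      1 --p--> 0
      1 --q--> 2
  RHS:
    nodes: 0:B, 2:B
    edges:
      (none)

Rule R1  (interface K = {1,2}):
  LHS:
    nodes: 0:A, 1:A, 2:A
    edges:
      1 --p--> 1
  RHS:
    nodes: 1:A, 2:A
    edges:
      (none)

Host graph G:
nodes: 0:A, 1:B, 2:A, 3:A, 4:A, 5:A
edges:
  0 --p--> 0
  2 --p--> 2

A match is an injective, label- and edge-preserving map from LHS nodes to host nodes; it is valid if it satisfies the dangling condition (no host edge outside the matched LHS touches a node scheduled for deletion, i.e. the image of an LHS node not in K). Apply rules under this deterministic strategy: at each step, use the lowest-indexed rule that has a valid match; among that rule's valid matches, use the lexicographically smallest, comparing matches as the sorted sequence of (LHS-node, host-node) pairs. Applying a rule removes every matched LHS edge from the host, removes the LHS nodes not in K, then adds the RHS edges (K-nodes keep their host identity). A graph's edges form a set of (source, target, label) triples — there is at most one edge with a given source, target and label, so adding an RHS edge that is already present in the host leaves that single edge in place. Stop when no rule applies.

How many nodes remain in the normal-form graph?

start.  V:6 E:2  edges: 0-p->0 2-p->2
1. fire R1 via {0↦3, 1↦0, 2↦2}  →  V:5 E:1  edges: 2-p->2
2. fire R1 via {0↦0, 1↦2, 2↦4}  →  V:4 E:0  edges: ∅
halt: no rule applies after step 2
NF nodes: {1:B, 2:A, 4:A, 5:A}

Answer: 4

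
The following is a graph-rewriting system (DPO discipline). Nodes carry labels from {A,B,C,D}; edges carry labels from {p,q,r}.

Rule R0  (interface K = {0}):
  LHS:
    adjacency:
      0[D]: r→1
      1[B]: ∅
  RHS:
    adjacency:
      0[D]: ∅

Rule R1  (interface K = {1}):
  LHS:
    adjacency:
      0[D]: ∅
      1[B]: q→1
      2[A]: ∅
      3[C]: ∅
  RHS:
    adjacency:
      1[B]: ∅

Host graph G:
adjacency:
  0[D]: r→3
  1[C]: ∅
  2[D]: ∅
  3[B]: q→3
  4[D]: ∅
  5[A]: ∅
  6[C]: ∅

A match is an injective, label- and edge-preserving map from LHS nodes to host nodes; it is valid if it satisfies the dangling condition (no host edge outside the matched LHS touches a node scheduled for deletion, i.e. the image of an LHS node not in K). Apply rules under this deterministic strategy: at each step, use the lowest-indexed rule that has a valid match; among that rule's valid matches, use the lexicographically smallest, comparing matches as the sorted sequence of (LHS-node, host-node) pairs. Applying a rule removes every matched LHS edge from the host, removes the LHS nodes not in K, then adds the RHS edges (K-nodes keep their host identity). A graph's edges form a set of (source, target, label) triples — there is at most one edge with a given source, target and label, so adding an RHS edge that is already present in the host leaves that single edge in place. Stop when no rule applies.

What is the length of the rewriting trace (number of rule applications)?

[0] host  ⇒  7 nodes, 2 edges  {0-r->3 3-q->3}
[1] R1 @ {0↦2, 1↦3, 2↦5, 3↦1}  ⇒  4 nodes, 1 edges  {0-r->3}
[2] R0 @ {0↦0, 1↦3}  ⇒  3 nodes, 0 edges  {∅}
halt: no rule applies after step 2

Answer: 2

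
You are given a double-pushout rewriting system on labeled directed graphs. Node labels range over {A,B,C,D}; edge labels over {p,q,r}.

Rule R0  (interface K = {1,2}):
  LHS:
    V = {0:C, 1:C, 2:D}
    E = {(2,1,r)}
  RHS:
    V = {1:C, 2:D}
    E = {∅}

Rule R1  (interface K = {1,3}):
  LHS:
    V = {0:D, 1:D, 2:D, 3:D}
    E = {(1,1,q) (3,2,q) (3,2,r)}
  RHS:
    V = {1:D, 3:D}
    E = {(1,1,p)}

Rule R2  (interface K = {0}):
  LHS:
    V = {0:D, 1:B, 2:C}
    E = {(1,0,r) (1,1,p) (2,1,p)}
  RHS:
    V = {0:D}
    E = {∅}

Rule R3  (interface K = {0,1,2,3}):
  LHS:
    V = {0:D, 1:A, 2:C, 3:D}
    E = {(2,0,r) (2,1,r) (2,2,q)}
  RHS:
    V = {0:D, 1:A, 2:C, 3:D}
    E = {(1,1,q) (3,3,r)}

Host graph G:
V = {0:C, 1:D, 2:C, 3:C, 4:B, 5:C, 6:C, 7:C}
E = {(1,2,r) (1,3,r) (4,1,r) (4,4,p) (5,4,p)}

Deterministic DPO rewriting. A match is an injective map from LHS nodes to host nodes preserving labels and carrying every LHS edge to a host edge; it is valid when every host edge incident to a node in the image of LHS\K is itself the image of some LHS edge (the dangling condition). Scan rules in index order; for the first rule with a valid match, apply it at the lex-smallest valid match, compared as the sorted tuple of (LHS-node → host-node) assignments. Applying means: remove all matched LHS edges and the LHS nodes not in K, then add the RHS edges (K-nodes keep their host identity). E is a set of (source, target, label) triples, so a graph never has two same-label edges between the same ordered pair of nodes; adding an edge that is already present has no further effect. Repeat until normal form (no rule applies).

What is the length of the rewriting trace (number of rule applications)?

Answer: 3

Derivation:
initial: |V|=8 |E|=5  E = 1-r->2 1-r->3 4-r->1 4-p->4 5-p->4
step 1: apply R0 at {0↦0, 1↦2, 2↦1}  → |V|=7 |E|=4  E = 1-r->3 4-r->1 4-p->4 5-p->4
step 2: apply R0 at {0↦2, 1↦3, 2↦1}  → |V|=6 |E|=3  E = 4-r->1 4-p->4 5-p->4
step 3: apply R2 at {0↦1, 1↦4, 2↦5}  → |V|=4 |E|=0  E = ∅
normal form: no rule applies after step 3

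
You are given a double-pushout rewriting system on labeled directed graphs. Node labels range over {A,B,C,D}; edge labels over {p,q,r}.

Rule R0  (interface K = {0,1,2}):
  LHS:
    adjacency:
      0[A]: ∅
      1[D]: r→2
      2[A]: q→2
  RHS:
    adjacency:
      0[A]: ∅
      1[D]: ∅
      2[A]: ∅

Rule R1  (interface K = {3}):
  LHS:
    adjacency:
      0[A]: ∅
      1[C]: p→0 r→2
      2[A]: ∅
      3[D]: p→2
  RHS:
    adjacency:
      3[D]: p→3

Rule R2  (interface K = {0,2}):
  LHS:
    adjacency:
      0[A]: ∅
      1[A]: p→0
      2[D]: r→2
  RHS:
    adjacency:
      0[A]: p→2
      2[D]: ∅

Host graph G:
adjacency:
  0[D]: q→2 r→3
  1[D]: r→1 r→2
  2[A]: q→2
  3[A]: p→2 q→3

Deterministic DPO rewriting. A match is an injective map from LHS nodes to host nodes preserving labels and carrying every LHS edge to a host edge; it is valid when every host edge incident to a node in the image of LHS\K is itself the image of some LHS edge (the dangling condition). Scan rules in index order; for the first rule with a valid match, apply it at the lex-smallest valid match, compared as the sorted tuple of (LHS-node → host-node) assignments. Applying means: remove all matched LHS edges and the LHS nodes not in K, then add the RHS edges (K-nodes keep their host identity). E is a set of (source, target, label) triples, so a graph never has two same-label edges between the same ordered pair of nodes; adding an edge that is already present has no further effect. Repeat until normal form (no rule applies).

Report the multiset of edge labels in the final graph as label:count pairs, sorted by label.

[0] host  ⇒  4 nodes, 7 edges  {0-q->2 0-r->3 1-r->1 1-r->2 2-q->2 3-p->2 3-q->3}
[1] R0 @ {0↦2, 1↦0, 2↦3}  ⇒  4 nodes, 5 edges  {0-q->2 1-r->1 1-r->2 2-q->2 3-p->2}
[2] R0 @ {0↦3, 1↦1, 2↦2}  ⇒  4 nodes, 3 edges  {0-q->2 1-r->1 3-p->2}
[3] R2 @ {0↦2, 1↦3, 2↦1}  ⇒  3 nodes, 2 edges  {0-q->2 2-p->1}
normal form: no rule applies after step 3
NF edges: [(0, 2, 'q'), (2, 1, 'p')]

Answer: p:1 q:1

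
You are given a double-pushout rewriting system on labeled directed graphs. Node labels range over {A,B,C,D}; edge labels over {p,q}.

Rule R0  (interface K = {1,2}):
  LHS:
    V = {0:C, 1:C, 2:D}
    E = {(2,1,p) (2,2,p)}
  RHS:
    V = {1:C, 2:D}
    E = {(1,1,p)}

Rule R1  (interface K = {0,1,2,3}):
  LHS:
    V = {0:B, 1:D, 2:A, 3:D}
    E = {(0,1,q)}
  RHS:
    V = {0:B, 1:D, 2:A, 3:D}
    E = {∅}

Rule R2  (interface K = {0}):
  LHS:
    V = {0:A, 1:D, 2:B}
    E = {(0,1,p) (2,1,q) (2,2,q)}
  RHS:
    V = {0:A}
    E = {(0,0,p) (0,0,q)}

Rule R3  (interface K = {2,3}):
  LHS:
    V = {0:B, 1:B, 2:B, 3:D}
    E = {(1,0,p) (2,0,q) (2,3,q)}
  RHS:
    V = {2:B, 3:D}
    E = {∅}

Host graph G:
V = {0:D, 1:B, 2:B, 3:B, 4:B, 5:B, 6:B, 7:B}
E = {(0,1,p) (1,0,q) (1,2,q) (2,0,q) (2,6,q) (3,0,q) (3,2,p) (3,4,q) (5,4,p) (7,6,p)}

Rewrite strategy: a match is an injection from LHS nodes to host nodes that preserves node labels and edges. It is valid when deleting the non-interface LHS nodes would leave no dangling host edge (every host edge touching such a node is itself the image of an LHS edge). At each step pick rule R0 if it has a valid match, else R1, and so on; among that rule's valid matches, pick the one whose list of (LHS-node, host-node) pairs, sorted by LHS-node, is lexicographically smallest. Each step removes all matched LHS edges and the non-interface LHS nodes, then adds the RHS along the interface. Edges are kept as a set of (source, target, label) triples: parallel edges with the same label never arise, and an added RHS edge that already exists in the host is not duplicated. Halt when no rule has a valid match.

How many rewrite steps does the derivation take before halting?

Answer: 3

Steps:
[0] host  ⇒  8 nodes, 10 edges  {0-p->1 1-q->0 1-q->2 2-q->0 2-q->6 3-q->0 3-p->2 3-q->4 5-p->4 7-p->6}
[1] R3 @ {0↦4, 1↦5, 2↦3, 3↦0}  ⇒  6 nodes, 7 edges  {0-p->1 1-q->0 1-q->2 2-q->0 2-q->6 3-p->2 7-p->6}
[2] R3 @ {0↦6, 1↦7, 2↦2, 3↦0}  ⇒  4 nodes, 4 edges  {0-p->1 1-q->0 1-q->2 3-p->2}
[3] R3 @ {0↦2, 1↦3, 2↦1, 3↦0}  ⇒  2 nodes, 1 edges  {0-p->1}
final graph: no rule applies after step 3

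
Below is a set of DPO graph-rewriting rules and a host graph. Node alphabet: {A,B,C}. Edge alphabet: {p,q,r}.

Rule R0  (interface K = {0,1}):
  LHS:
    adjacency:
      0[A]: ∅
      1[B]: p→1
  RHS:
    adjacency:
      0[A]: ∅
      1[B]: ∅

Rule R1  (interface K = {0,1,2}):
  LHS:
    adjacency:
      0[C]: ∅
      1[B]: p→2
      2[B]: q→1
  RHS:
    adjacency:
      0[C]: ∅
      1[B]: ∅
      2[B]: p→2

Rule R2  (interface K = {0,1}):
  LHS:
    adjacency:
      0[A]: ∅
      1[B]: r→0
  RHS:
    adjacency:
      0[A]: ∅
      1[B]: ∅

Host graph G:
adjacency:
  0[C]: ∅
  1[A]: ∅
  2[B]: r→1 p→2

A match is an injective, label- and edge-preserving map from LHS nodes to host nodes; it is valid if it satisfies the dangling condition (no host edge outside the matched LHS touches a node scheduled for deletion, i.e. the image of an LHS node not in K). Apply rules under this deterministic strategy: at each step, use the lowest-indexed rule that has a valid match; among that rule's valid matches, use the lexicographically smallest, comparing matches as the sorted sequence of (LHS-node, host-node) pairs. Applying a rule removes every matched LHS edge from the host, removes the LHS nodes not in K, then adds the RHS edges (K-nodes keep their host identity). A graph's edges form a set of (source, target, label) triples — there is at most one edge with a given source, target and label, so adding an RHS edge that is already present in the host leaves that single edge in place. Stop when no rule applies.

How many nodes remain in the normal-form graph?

Answer: 3

Steps:
initial: |V|=3 |E|=2  E = 2-r->1 2-p->2
step 1: apply R0 at {0↦1, 1↦2}  → |V|=3 |E|=1  E = 2-r->1
step 2: apply R2 at {0↦1, 1↦2}  → |V|=3 |E|=0  E = ∅
normal form: no rule applies after step 2
NF nodes: {0:C, 1:A, 2:B}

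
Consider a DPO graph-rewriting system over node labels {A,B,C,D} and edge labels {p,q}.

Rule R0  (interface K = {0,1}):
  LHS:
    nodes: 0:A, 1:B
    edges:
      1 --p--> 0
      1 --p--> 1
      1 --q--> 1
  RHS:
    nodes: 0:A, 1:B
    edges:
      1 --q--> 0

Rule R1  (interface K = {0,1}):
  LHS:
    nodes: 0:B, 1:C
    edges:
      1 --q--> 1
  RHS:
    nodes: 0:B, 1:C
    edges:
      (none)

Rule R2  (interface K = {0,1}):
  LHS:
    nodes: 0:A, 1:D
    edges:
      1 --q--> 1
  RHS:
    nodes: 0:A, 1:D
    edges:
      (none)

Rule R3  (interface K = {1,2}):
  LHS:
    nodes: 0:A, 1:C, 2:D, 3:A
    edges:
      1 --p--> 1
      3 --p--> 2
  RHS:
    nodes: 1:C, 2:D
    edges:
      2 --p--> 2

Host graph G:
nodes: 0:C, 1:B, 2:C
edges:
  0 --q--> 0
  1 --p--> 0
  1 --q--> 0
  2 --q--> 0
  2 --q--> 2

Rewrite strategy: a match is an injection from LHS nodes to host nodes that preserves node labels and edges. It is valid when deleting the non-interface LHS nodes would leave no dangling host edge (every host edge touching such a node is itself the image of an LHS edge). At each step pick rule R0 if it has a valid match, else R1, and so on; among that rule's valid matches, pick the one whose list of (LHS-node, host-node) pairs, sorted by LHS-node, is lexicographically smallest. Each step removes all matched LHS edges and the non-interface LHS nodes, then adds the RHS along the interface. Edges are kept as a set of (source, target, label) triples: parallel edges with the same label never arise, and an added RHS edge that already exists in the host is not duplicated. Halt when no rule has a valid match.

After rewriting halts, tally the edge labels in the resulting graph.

start.  V:3 E:5  edges: 0-q->0 1-p->0 1-q->0 2-q->0 2-q->2
1. fire R1 via {0↦1, 1↦0}  →  V:3 E:4  edges: 1-p->0 1-q->0 2-q->0 2-q->2
2. fire R1 via {0↦1, 1↦2}  →  V:3 E:3  edges: 1-p->0 1-q->0 2-q->0
halt: no rule applies after step 2
NF edges: [(1, 0, 'p'), (1, 0, 'q'), (2, 0, 'q')]

Answer: p:1 q:2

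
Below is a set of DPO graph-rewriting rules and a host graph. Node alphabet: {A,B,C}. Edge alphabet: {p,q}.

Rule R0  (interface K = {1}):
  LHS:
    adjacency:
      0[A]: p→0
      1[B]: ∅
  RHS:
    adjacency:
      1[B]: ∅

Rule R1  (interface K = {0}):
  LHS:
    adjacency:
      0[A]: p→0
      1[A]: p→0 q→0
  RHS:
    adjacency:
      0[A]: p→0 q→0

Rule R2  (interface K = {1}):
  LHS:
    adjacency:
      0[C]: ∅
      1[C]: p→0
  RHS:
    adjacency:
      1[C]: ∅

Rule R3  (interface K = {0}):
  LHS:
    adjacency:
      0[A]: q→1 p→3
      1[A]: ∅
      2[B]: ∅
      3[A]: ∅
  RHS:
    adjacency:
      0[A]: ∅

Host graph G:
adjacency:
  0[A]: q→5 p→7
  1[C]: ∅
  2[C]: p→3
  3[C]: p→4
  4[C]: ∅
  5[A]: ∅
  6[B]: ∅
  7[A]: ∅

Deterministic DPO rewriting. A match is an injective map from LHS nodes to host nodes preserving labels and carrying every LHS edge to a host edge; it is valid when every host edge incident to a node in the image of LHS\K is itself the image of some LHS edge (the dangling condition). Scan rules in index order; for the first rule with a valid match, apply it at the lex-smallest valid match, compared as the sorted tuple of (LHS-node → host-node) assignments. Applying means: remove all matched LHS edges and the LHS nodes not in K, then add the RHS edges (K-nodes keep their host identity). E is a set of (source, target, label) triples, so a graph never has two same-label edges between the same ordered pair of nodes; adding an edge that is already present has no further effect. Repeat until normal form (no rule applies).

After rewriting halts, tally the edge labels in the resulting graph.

[0] host  ⇒  8 nodes, 4 edges  {0-q->5 0-p->7 2-p->3 3-p->4}
[1] R2 @ {0↦4, 1↦3}  ⇒  7 nodes, 3 edges  {0-q->5 0-p->7 2-p->3}
[2] R2 @ {0↦3, 1↦2}  ⇒  6 nodes, 2 edges  {0-q->5 0-p->7}
[3] R3 @ {0↦0, 1↦5, 2↦6, 3↦7}  ⇒  3 nodes, 0 edges  {∅}
normal form: no rule applies after step 3
NF edges: []

Answer: (no edges)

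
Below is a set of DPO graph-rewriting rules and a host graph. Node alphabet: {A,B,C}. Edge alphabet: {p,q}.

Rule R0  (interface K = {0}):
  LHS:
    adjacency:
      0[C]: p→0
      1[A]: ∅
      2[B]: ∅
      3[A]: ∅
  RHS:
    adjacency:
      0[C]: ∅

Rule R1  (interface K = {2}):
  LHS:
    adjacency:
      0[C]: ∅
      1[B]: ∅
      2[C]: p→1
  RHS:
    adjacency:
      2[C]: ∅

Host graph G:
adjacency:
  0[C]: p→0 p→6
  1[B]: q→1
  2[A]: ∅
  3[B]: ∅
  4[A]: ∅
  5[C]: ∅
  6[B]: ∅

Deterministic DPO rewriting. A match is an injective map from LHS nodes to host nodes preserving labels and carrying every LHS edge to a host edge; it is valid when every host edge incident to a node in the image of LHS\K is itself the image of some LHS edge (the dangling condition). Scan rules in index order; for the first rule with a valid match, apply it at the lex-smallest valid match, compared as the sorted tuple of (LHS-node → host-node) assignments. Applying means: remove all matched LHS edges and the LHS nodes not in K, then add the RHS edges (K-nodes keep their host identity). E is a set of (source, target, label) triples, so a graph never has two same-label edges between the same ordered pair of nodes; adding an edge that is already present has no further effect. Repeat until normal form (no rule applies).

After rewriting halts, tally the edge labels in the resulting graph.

Answer: q:1

Steps:
[0] host  ⇒  7 nodes, 3 edges  {0-p->0 0-p->6 1-q->1}
[1] R0 @ {0↦0, 1↦2, 2↦3, 3↦4}  ⇒  4 nodes, 2 edges  {0-p->6 1-q->1}
[2] R1 @ {0↦5, 1↦6, 2↦0}  ⇒  2 nodes, 1 edges  {1-q->1}
normal form: no rule applies after step 2
NF edges: [(1, 1, 'q')]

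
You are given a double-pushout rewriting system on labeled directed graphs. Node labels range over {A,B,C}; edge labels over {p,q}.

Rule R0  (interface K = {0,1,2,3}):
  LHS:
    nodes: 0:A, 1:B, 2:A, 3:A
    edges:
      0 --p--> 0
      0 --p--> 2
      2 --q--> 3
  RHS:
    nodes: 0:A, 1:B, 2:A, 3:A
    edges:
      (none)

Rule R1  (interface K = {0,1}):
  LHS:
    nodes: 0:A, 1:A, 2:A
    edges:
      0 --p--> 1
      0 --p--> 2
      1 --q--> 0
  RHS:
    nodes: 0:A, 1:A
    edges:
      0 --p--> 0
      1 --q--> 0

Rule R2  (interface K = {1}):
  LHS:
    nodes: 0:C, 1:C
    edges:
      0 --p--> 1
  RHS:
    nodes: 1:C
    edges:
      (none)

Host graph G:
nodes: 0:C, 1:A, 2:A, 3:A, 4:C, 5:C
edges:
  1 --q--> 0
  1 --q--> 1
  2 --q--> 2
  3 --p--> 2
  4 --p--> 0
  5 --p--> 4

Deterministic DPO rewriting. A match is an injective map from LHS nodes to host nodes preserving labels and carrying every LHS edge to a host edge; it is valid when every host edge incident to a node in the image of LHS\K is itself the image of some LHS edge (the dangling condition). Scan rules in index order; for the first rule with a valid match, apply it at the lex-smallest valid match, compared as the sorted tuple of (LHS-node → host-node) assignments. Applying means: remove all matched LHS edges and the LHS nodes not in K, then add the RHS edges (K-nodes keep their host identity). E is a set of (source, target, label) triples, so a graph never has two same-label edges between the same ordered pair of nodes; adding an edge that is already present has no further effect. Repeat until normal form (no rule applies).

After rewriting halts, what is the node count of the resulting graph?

[0] host  ⇒  6 nodes, 6 edges  {1-q->0 1-q->1 2-q->2 3-p->2 4-p->0 5-p->4}
[1] R2 @ {0↦5, 1↦4}  ⇒  5 nodes, 5 edges  {1-q->0 1-q->1 2-q->2 3-p->2 4-p->0}
[2] R2 @ {0↦4, 1↦0}  ⇒  4 nodes, 4 edges  {1-q->0 1-q->1 2-q->2 3-p->2}
halt: no rule applies after step 2
NF nodes: {0:C, 1:A, 2:A, 3:A}

Answer: 4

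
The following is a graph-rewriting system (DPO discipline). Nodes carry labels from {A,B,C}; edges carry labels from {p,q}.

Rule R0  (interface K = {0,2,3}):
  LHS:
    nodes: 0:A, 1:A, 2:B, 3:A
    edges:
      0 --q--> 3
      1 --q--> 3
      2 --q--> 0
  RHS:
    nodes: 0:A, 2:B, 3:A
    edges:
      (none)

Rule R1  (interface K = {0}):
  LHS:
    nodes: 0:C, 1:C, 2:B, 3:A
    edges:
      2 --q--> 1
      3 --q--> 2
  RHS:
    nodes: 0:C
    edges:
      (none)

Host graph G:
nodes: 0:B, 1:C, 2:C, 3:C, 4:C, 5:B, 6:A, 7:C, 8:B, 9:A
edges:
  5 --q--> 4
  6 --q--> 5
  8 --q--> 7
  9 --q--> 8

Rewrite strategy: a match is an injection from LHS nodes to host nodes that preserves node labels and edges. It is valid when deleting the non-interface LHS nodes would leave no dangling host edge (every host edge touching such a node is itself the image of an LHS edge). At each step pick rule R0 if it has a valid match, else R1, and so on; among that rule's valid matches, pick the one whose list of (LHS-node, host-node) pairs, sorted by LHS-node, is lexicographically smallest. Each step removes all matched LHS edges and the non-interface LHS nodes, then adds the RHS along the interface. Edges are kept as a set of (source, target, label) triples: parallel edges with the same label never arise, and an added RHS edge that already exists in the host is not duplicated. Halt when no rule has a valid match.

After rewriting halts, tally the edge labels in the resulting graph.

start.  V:10 E:4  edges: 5-q->4 6-q->5 8-q->7 9-q->8
1. fire R1 via {0↦1, 1↦4, 2↦5, 3↦6}  →  V:7 E:2  edges: 8-q->7 9-q->8
2. fire R1 via {0↦1, 1↦7, 2↦8, 3↦9}  →  V:4 E:0  edges: ∅
halt: no rule applies after step 2
NF edges: []

Answer: (no edges)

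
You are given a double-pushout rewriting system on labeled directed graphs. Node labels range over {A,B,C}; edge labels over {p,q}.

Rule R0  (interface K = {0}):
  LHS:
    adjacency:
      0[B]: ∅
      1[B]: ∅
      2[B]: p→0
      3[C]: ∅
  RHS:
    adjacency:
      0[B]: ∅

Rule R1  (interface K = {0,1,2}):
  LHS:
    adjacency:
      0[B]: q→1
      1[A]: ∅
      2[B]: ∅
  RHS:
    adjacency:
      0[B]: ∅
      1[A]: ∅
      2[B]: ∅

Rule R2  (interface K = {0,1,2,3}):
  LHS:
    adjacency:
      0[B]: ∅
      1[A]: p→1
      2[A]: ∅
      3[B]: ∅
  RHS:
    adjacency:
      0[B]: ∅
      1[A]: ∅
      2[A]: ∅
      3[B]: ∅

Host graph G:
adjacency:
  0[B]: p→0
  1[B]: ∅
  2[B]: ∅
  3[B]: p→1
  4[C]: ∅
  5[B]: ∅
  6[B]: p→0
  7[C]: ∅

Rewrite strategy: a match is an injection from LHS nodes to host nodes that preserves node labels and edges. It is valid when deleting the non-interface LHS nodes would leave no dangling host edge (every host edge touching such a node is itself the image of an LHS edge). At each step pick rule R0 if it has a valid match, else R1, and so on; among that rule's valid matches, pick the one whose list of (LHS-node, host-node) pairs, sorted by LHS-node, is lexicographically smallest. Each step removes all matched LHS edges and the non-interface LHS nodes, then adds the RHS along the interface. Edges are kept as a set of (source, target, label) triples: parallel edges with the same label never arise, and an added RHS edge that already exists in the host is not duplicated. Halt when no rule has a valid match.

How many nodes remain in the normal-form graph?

[0] host  ⇒  8 nodes, 3 edges  {0-p->0 3-p->1 6-p->0}
[1] R0 @ {0↦0, 1↦2, 2↦6, 3↦4}  ⇒  5 nodes, 2 edges  {0-p->0 3-p->1}
[2] R0 @ {0↦1, 1↦5, 2↦3, 3↦7}  ⇒  2 nodes, 1 edges  {0-p->0}
halt: no rule applies after step 2
NF nodes: {0:B, 1:B}

Answer: 2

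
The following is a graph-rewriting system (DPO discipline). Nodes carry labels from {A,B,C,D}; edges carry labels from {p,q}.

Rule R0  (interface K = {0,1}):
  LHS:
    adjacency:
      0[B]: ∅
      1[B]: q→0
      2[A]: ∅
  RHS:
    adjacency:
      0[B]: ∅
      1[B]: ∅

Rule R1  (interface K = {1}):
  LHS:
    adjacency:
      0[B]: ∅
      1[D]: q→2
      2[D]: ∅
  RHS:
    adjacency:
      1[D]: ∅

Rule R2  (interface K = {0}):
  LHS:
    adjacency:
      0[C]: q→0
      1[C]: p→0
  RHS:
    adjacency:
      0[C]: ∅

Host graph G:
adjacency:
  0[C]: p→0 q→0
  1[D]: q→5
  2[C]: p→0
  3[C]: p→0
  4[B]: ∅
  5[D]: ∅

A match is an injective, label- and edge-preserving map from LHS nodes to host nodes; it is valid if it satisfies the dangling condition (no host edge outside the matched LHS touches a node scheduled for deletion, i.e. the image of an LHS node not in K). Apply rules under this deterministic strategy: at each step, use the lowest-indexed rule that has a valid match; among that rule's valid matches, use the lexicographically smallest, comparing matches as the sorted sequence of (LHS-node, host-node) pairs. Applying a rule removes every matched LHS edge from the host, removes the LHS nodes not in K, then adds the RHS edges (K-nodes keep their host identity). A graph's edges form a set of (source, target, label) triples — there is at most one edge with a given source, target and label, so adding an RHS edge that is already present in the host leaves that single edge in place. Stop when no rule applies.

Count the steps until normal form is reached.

Answer: 2

Steps:
initial: |V|=6 |E|=5  E = 0-p->0 0-q->0 1-q->5 2-p->0 3-p->0
step 1: apply R1 at {0↦4, 1↦1, 2↦5}  → |V|=4 |E|=4  E = 0-p->0 0-q->0 2-p->0 3-p->0
step 2: apply R2 at {0↦0, 1↦2}  → |V|=3 |E|=2  E = 0-p->0 3-p->0
final graph: no rule applies after step 2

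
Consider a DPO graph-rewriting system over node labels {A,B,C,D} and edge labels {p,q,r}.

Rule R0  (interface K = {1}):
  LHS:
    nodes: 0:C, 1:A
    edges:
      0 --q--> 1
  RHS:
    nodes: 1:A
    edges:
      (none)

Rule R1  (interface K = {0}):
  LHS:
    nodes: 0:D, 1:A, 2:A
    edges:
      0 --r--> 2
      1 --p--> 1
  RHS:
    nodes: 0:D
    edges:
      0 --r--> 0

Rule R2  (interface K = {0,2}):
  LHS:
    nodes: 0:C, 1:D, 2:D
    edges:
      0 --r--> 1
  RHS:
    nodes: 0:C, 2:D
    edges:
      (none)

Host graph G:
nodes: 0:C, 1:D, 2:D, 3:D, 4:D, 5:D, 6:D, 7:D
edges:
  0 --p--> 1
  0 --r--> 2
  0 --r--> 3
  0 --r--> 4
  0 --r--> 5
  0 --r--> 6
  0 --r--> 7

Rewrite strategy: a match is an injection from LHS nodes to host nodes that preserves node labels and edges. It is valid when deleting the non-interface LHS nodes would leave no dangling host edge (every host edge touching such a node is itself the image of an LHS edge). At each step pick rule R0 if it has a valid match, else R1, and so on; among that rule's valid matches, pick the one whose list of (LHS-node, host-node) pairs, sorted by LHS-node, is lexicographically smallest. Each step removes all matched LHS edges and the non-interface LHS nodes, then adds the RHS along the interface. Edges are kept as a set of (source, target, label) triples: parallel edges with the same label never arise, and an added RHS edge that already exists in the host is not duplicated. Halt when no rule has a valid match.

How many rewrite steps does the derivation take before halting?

initial: |V|=8 |E|=7  E = 0-p->1 0-r->2 0-r->3 0-r->4 0-r->5 0-r->6 0-r->7
step 1: apply R2 at {0↦0, 1↦2, 2↦1}  → |V|=7 |E|=6  E = 0-p->1 0-r->3 0-r->4 0-r->5 0-r->6 0-r->7
step 2: apply R2 at {0↦0, 1↦3, 2↦1}  → |V|=6 |E|=5  E = 0-p->1 0-r->4 0-r->5 0-r->6 0-r->7
step 3: apply R2 at {0↦0, 1↦4, 2↦1}  → |V|=5 |E|=4  E = 0-p->1 0-r->5 0-r->6 0-r->7
step 4: apply R2 at {0↦0, 1↦5, 2↦1}  → |V|=4 |E|=3  E = 0-p->1 0-r->6 0-r->7
step 5: apply R2 at {0↦0, 1↦6, 2↦1}  → |V|=3 |E|=2  E = 0-p->1 0-r->7
step 6: apply R2 at {0↦0, 1↦7, 2↦1}  → |V|=2 |E|=1  E = 0-p->1
halt: no rule applies after step 6

Answer: 6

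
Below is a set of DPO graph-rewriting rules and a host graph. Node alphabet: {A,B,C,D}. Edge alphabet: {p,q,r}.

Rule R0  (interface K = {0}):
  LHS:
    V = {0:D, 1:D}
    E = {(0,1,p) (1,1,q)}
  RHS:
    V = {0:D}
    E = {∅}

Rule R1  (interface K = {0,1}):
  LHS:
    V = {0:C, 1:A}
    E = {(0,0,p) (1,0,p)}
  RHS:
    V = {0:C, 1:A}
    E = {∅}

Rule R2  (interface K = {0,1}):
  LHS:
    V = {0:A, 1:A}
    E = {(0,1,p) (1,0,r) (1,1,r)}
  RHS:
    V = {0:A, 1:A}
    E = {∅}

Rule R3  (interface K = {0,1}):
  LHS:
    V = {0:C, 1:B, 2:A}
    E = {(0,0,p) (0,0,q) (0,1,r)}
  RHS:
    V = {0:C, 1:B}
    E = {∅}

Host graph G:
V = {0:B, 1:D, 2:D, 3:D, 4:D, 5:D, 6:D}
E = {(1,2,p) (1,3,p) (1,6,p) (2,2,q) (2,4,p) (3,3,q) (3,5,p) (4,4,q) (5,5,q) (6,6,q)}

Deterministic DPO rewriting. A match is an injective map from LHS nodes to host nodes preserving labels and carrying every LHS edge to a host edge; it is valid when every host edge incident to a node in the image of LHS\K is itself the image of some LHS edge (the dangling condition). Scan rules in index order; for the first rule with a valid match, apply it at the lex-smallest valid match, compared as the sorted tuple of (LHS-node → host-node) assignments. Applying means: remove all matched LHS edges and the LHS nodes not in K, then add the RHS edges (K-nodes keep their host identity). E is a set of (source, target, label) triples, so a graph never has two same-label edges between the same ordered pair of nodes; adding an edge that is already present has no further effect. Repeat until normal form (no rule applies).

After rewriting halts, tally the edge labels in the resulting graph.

Answer: (no edges)

Rewrite trace:
[0] host  ⇒  7 nodes, 10 edges  {1-p->2 1-p->3 1-p->6 2-q->2 2-p->4 3-q->3 3-p->5 4-q->4 5-q->5 6-q->6}
[1] R0 @ {0↦1, 1↦6}  ⇒  6 nodes, 8 edges  {1-p->2 1-p->3 2-q->2 2-p->4 3-q->3 3-p->5 4-q->4 5-q->5}
[2] R0 @ {0↦2, 1↦4}  ⇒  5 nodes, 6 edges  {1-p->2 1-p->3 2-q->2 3-q->3 3-p->5 5-q->5}
[3] R0 @ {0↦1, 1↦2}  ⇒  4 nodes, 4 edges  {1-p->3 3-q->3 3-p->5 5-q->5}
[4] R0 @ {0↦3, 1↦5}  ⇒  3 nodes, 2 edges  {1-p->3 3-q->3}
[5] R0 @ {0↦1, 1↦3}  ⇒  2 nodes, 0 edges  {∅}
halt: no rule applies after step 5
NF edges: []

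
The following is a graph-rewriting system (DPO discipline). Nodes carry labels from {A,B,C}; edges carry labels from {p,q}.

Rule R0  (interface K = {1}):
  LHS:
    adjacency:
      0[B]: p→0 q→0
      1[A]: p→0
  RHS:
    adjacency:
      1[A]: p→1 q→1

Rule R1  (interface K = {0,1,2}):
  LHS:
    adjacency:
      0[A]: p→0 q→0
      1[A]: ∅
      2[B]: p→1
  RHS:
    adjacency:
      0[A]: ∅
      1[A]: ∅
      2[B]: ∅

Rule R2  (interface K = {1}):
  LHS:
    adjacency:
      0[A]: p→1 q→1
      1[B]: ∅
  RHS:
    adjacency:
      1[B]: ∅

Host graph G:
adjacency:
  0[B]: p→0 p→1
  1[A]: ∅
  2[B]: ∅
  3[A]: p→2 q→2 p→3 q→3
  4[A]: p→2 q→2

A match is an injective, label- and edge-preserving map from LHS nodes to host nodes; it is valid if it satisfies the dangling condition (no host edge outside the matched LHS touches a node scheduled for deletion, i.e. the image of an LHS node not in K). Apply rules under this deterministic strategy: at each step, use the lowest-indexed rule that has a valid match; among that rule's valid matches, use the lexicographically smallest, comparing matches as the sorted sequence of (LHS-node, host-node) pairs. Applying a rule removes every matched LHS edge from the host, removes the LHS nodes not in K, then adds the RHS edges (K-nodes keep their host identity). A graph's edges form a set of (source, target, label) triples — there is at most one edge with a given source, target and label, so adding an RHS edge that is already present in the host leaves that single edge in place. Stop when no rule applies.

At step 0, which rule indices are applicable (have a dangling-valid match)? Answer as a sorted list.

R0: no valid match — LHS pattern not found
R1: 1 valid match — {0↦3, 1↦1, 2↦0}
R2: 1 valid match — {0↦4, 1↦2}

Answer: [R1,R2]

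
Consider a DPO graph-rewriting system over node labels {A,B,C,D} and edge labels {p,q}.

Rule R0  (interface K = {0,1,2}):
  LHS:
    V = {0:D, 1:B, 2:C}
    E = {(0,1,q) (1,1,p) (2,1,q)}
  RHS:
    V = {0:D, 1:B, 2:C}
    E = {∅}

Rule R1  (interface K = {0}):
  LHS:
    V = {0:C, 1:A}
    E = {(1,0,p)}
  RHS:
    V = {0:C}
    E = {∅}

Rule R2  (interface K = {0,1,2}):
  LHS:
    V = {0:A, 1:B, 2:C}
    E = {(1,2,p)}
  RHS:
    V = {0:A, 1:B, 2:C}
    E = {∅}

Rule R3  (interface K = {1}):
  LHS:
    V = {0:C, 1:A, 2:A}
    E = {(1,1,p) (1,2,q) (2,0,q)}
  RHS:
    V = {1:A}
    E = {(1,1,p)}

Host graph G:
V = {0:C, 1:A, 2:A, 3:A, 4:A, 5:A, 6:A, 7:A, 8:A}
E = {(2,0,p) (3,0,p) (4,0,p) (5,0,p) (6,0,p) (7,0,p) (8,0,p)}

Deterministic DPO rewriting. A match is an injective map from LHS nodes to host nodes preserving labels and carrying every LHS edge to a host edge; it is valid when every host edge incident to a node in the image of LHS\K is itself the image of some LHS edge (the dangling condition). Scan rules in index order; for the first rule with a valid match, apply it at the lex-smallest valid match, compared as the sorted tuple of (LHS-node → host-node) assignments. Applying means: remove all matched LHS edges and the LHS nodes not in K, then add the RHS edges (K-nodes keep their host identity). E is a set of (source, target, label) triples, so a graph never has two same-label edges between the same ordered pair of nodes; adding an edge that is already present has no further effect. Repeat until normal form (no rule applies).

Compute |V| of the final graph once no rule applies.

Answer: 2

Rewrite trace:
start.  V:9 E:7  edges: 2-p->0 3-p->0 4-p->0 5-p->0 6-p->0 7-p->0 8-p->0
1. fire R1 via {0↦0, 1↦2}  →  V:8 E:6  edges: 3-p->0 4-p->0 5-p->0 6-p->0 7-p->0 8-p->0
2. fire R1 via {0↦0, 1↦3}  →  V:7 E:5  edges: 4-p->0 5-p->0 6-p->0 7-p->0 8-p->0
3. fire R1 via {0↦0, 1↦4}  →  V:6 E:4  edges: 5-p->0 6-p->0 7-p->0 8-p->0
4. fire R1 via {0↦0, 1↦5}  →  V:5 E:3  edges: 6-p->0 7-p->0 8-p->0
5. fire R1 via {0↦0, 1↦6}  →  V:4 E:2  edges: 7-p->0 8-p->0
6. fire R1 via {0↦0, 1↦7}  →  V:3 E:1  edges: 8-p->0
7. fire R1 via {0↦0, 1↦8}  →  V:2 E:0  edges: ∅
halt: no rule applies after step 7
NF nodes: {0:C, 1:A}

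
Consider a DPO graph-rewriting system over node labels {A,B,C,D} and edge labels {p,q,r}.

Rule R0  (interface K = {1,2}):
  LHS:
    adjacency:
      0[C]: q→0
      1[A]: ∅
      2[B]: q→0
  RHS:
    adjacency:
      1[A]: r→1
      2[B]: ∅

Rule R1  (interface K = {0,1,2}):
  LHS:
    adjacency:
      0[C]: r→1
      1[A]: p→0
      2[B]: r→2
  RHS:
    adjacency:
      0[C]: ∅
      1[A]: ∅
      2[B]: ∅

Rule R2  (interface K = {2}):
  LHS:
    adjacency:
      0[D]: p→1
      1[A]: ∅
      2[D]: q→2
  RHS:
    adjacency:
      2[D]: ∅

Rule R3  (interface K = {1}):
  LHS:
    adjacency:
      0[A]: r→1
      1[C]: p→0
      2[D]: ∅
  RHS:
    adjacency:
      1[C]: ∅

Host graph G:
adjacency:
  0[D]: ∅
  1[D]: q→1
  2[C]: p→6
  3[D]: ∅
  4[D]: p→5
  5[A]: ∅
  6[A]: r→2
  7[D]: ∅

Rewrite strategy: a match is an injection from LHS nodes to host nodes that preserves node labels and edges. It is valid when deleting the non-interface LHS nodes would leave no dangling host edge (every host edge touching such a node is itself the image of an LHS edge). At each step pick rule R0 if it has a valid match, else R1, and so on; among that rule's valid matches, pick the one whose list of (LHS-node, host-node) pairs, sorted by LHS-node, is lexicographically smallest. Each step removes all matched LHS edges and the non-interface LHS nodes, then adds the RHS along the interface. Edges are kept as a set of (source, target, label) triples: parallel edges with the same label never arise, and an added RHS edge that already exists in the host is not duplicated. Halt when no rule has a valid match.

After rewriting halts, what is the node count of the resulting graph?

start.  V:8 E:4  edges: 1-q->1 2-p->6 4-p->5 6-r->2
1. fire R2 via {0↦4, 1↦5, 2↦1}  →  V:6 E:2  edges: 2-p->6 6-r->2
2. fire R3 via {0↦6, 1↦2, 2↦0}  →  V:4 E:0  edges: ∅
final graph: no rule applies after step 2
NF nodes: {1:D, 2:C, 3:D, 7:D}

Answer: 4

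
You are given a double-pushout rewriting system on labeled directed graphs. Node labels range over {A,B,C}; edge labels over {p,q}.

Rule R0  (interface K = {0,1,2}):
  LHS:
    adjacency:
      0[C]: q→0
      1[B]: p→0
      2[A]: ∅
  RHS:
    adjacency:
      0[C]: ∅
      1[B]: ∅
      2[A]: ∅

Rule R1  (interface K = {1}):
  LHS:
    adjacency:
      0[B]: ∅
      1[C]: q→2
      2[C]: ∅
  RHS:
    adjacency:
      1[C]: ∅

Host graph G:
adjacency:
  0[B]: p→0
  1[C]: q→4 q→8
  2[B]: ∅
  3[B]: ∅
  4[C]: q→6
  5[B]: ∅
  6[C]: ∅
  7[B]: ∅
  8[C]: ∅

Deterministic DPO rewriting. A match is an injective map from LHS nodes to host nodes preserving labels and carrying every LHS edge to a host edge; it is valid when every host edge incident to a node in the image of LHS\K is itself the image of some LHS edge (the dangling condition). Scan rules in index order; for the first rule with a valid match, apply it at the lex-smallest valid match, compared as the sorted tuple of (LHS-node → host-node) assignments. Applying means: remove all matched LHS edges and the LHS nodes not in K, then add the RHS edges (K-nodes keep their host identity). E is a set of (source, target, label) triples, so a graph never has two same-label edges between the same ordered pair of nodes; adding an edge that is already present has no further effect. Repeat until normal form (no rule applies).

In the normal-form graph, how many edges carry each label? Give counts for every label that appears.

Answer: p:1

Derivation:
[0] host  ⇒  9 nodes, 4 edges  {0-p->0 1-q->4 1-q->8 4-q->6}
[1] R1 @ {0↦2, 1↦1, 2↦8}  ⇒  7 nodes, 3 edges  {0-p->0 1-q->4 4-q->6}
[2] R1 @ {0↦3, 1↦4, 2↦6}  ⇒  5 nodes, 2 edges  {0-p->0 1-q->4}
[3] R1 @ {0↦5, 1↦1, 2↦4}  ⇒  3 nodes, 1 edges  {0-p->0}
normal form: no rule applies after step 3
NF edges: [(0, 0, 'p')]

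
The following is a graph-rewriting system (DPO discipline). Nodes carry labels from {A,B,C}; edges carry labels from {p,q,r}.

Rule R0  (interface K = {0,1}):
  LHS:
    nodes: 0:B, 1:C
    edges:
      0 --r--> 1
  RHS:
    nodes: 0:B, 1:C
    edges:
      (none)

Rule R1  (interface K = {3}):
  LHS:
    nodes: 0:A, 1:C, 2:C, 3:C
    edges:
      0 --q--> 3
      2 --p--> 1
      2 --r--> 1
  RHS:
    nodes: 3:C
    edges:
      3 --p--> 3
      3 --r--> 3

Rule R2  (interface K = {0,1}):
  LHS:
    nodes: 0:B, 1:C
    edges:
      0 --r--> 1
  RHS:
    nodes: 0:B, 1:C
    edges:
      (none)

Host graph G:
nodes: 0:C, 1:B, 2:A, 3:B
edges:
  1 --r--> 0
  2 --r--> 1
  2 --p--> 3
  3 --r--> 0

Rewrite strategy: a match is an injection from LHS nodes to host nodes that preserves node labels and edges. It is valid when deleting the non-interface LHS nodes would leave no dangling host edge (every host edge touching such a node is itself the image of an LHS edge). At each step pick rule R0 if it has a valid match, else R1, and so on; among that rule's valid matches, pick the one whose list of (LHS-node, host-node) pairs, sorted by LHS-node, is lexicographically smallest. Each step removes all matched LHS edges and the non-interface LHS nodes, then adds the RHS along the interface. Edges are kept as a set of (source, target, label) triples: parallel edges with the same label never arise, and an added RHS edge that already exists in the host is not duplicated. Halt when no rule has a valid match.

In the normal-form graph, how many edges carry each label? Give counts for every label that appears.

Answer: p:1 r:1

Rewrite trace:
[0] host  ⇒  4 nodes, 4 edges  {1-r->0 2-r->1 2-p->3 3-r->0}
[1] R0 @ {0↦1, 1↦0}  ⇒  4 nodes, 3 edges  {2-r->1 2-p->3 3-r->0}
[2] R0 @ {0↦3, 1↦0}  ⇒  4 nodes, 2 edges  {2-r->1 2-p->3}
halt: no rule applies after step 2
NF edges: [(2, 1, 'r'), (2, 3, 'p')]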